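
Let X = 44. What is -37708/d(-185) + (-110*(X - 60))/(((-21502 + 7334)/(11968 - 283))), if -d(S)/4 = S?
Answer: -44752247/29785 ≈ -1502.5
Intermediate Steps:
d(S) = -4*S
-37708/d(-185) + (-110*(X - 60))/(((-21502 + 7334)/(11968 - 283))) = -37708/((-4*(-185))) + (-110*(44 - 60))/(((-21502 + 7334)/(11968 - 283))) = -37708/740 + (-110*(-16))/((-14168/11685)) = -37708*1/740 + 1760/((-14168*1/11685)) = -9427/185 + 1760/(-14168/11685) = -9427/185 + 1760*(-11685/14168) = -9427/185 - 233700/161 = -44752247/29785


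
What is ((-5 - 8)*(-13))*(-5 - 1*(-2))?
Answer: -507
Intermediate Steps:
((-5 - 8)*(-13))*(-5 - 1*(-2)) = (-13*(-13))*(-5 + 2) = 169*(-3) = -507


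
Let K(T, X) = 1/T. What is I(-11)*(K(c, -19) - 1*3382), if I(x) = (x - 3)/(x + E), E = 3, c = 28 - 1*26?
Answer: -47341/8 ≈ -5917.6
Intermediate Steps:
c = 2 (c = 28 - 26 = 2)
I(x) = (-3 + x)/(3 + x) (I(x) = (x - 3)/(x + 3) = (-3 + x)/(3 + x))
I(-11)*(K(c, -19) - 1*3382) = ((-3 - 11)/(3 - 11))*(1/2 - 1*3382) = (-14/(-8))*(½ - 3382) = -⅛*(-14)*(-6763/2) = (7/4)*(-6763/2) = -47341/8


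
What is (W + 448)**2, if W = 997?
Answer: 2088025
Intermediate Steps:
(W + 448)**2 = (997 + 448)**2 = 1445**2 = 2088025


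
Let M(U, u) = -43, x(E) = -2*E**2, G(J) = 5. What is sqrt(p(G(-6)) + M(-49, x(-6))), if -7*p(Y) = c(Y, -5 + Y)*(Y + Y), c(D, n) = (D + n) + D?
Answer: I*sqrt(2807)/7 ≈ 7.5687*I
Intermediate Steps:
c(D, n) = n + 2*D
p(Y) = -2*Y*(-5 + 3*Y)/7 (p(Y) = -((-5 + Y) + 2*Y)*(Y + Y)/7 = -(-5 + 3*Y)*2*Y/7 = -2*Y*(-5 + 3*Y)/7)
sqrt(p(G(-6)) + M(-49, x(-6))) = sqrt((2/7)*5*(5 - 3*5) - 43) = sqrt((2/7)*5*(5 - 15) - 43) = sqrt((2/7)*5*(-10) - 43) = sqrt(-100/7 - 43) = sqrt(-401/7) = I*sqrt(2807)/7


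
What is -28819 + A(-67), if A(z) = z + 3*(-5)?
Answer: -28901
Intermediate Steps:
A(z) = -15 + z (A(z) = z - 15 = -15 + z)
-28819 + A(-67) = -28819 + (-15 - 67) = -28819 - 82 = -28901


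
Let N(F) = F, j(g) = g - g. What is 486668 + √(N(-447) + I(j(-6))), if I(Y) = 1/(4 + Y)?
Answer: 486668 + I*√1787/2 ≈ 4.8667e+5 + 21.136*I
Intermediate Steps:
j(g) = 0
486668 + √(N(-447) + I(j(-6))) = 486668 + √(-447 + 1/(4 + 0)) = 486668 + √(-447 + 1/4) = 486668 + √(-447 + ¼) = 486668 + √(-1787/4) = 486668 + I*√1787/2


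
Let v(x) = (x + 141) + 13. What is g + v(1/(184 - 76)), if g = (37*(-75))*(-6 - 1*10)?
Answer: 4811833/108 ≈ 44554.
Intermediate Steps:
g = 44400 (g = -2775*(-6 - 10) = -2775*(-16) = 44400)
v(x) = 154 + x (v(x) = (141 + x) + 13 = 154 + x)
g + v(1/(184 - 76)) = 44400 + (154 + 1/(184 - 76)) = 44400 + (154 + 1/108) = 44400 + 16633/108 = 4811833/108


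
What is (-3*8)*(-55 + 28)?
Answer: 648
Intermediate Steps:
(-3*8)*(-55 + 28) = -24*(-27) = 648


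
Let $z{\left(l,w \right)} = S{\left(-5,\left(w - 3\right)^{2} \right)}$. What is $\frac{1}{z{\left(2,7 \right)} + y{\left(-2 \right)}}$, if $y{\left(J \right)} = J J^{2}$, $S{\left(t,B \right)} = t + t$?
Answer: $- \frac{1}{18} \approx -0.055556$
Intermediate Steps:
$S{\left(t,B \right)} = 2 t$
$z{\left(l,w \right)} = -10$ ($z{\left(l,w \right)} = 2 \left(-5\right) = -10$)
$y{\left(J \right)} = J^{3}$
$\frac{1}{z{\left(2,7 \right)} + y{\left(-2 \right)}} = \frac{1}{-10 + \left(-2\right)^{3}} = \frac{1}{-10 - 8} = \frac{1}{-18} = - \frac{1}{18}$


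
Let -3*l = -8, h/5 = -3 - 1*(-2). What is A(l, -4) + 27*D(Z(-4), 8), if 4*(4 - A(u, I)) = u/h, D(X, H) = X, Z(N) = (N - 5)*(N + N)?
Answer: 29222/15 ≈ 1948.1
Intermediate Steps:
h = -5 (h = 5*(-3 - 1*(-2)) = 5*(-3 + 2) = 5*(-1) = -5)
l = 8/3 (l = -⅓*(-8) = 8/3 ≈ 2.6667)
Z(N) = 2*N*(-5 + N) (Z(N) = (-5 + N)*(2*N) = 2*N*(-5 + N))
A(u, I) = 4 + u/20 (A(u, I) = 4 - u/(4*(-5)) = 4 - u*(-1)/(4*5) = 4 - (-1)*u/20 = 4 + u/20)
A(l, -4) + 27*D(Z(-4), 8) = (4 + (1/20)*(8/3)) + 27*(2*(-4)*(-5 - 4)) = (4 + 2/15) + 27*(2*(-4)*(-9)) = 62/15 + 27*72 = 62/15 + 1944 = 29222/15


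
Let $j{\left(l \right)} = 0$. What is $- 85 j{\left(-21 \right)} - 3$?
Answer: $-3$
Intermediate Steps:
$- 85 j{\left(-21 \right)} - 3 = \left(-85\right) 0 - 3 = 0 - 3 = -3$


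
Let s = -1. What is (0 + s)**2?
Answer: 1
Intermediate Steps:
(0 + s)**2 = (0 - 1)**2 = (-1)**2 = 1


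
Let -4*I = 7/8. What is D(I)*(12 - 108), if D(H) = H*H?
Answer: -147/32 ≈ -4.5938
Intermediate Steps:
I = -7/32 (I = -7/(4*8) = -¼*7/8 = -7/32 ≈ -0.21875)
D(H) = H²
D(I)*(12 - 108) = (-7/32)²*(12 - 108) = (49/1024)*(-96) = -147/32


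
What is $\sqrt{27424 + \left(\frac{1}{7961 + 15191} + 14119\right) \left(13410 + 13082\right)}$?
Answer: $\frac{\sqrt{3132907555124873}}{2894} \approx 19341.0$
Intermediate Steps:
$\sqrt{27424 + \left(\frac{1}{7961 + 15191} + 14119\right) \left(13410 + 13082\right)} = \sqrt{27424 + \left(\frac{1}{23152} + 14119\right) 26492} = \sqrt{27424 + \frac{326883089}{23152} \cdot 26492} = \sqrt{27424 + \frac{2164946698447}{5788}} = \sqrt{\frac{2165105428559}{5788}} = \frac{\sqrt{3132907555124873}}{2894}$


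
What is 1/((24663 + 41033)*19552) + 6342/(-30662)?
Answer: -4073112041501/19692488471552 ≈ -0.20684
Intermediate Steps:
1/((24663 + 41033)*19552) + 6342/(-30662) = (1/19552)/65696 + 6342*(-1/30662) = (1/65696)*(1/19552) - 3171/15331 = 1/1284488192 - 3171/15331 = -4073112041501/19692488471552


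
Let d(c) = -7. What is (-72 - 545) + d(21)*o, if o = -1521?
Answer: 10030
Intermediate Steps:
(-72 - 545) + d(21)*o = (-72 - 545) - 7*(-1521) = -617 + 10647 = 10030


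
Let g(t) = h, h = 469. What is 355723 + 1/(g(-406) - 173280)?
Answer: 61472847352/172811 ≈ 3.5572e+5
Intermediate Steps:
g(t) = 469
355723 + 1/(g(-406) - 173280) = 355723 + 1/(469 - 173280) = 355723 + 1/(-172811) = 355723 - 1/172811 = 61472847352/172811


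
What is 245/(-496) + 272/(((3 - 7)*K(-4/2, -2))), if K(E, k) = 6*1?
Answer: -17599/1488 ≈ -11.827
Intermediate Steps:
K(E, k) = 6
245/(-496) + 272/(((3 - 7)*K(-4/2, -2))) = 245/(-496) + 272/(((3 - 7)*6)) = 245*(-1/496) + 272/((-4*6)) = -245/496 + 272/(-24) = -245/496 + 272*(-1/24) = -245/496 - 34/3 = -17599/1488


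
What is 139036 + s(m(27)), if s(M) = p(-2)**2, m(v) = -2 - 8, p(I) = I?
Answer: 139040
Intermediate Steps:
m(v) = -10
s(M) = 4 (s(M) = (-2)**2 = 4)
139036 + s(m(27)) = 139036 + 4 = 139040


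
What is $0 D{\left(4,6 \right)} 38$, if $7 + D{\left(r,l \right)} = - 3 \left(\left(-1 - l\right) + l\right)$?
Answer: $0$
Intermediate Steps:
$D{\left(r,l \right)} = -4$ ($D{\left(r,l \right)} = -7 - 3 \left(\left(-1 - l\right) + l\right) = -7 - -3 = -7 + 3 = -4$)
$0 D{\left(4,6 \right)} 38 = 0 \left(-4\right) 38 = 0 \cdot 38 = 0$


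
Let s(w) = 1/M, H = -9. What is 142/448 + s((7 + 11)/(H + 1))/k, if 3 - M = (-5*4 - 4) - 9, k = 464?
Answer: 37069/116928 ≈ 0.31702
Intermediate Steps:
M = 36 (M = 3 - ((-5*4 - 4) - 9) = 3 - ((-20 - 4) - 9) = 3 - (-24 - 9) = 3 - 1*(-33) = 3 + 33 = 36)
s(w) = 1/36
142/448 + s((7 + 11)/(H + 1))/k = 142/448 + (1/36)/464 = 142*(1/448) + (1/36)*(1/464) = 71/224 + 1/16704 = 37069/116928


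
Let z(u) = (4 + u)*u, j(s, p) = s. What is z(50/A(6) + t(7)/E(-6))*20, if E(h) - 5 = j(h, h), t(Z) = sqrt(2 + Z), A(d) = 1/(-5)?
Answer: 1259940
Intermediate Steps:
A(d) = -1/5
E(h) = 5 + h
z(u) = u*(4 + u)
z(50/A(6) + t(7)/E(-6))*20 = ((50/(-1/5) + sqrt(2 + 7)/(5 - 6))*(4 + (50/(-1/5) + sqrt(2 + 7)/(5 - 6))))*20 = ((50*(-5) + sqrt(9)/(-1))*(4 + (50*(-5) + sqrt(9)/(-1))))*20 = ((-250 + 3*(-1))*(4 + (-250 + 3*(-1))))*20 = ((-250 - 3)*(4 + (-250 - 3)))*20 = -253*(4 - 253)*20 = -253*(-249)*20 = 62997*20 = 1259940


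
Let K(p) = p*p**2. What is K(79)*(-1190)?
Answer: -586716410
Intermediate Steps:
K(p) = p**3
K(79)*(-1190) = 79**3*(-1190) = 493039*(-1190) = -586716410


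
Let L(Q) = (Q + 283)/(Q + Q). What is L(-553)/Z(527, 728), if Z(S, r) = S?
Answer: 135/291431 ≈ 0.00046323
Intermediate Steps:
L(Q) = (283 + Q)/(2*Q) (L(Q) = (283 + Q)/((2*Q)) = (283 + Q)*(1/(2*Q)) = (283 + Q)/(2*Q))
L(-553)/Z(527, 728) = ((1/2)*(283 - 553)/(-553))/527 = ((1/2)*(-1/553)*(-270))*(1/527) = (135/553)*(1/527) = 135/291431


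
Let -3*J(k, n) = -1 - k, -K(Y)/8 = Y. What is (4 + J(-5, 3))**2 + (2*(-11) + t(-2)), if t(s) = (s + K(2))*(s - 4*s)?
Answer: -1106/9 ≈ -122.89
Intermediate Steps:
K(Y) = -8*Y
t(s) = -3*s*(-16 + s) (t(s) = (s - 8*2)*(s - 4*s) = (s - 16)*(-3*s) = (-16 + s)*(-3*s) = -3*s*(-16 + s))
J(k, n) = 1/3 + k/3 (J(k, n) = -(-1 - k)/3 = 1/3 + k/3)
(4 + J(-5, 3))**2 + (2*(-11) + t(-2)) = (4 + (1/3 + (1/3)*(-5)))**2 + (2*(-11) + 3*(-2)*(16 - 1*(-2))) = (4 + (1/3 - 5/3))**2 + (-22 + 3*(-2)*(16 + 2)) = (4 - 4/3)**2 + (-22 + 3*(-2)*18) = (8/3)**2 + (-22 - 108) = 64/9 - 130 = -1106/9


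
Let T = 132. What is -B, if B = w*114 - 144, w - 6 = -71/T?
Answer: -10531/22 ≈ -478.68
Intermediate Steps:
w = 721/132 (w = 6 - 71/132 = 721/132 ≈ 5.4621)
B = 10531/22 (B = (721/132)*114 - 144 = 13699/22 - 144 = 10531/22 ≈ 478.68)
-B = -1*10531/22 = -10531/22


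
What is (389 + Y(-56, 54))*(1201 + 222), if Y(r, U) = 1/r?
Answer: 30997209/56 ≈ 5.5352e+5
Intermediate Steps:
(389 + Y(-56, 54))*(1201 + 222) = (389 + 1/(-56))*(1201 + 222) = (389 - 1/56)*1423 = (21783/56)*1423 = 30997209/56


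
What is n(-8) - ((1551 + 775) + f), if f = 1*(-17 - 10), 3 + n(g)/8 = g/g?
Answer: -2315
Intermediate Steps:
n(g) = -16 (n(g) = -24 + 8*(g/g) = -24 + 8*1 = -24 + 8 = -16)
f = -27 (f = 1*(-27) = -27)
n(-8) - ((1551 + 775) + f) = -16 - ((1551 + 775) - 27) = -16 - (2326 - 27) = -16 - 1*2299 = -16 - 2299 = -2315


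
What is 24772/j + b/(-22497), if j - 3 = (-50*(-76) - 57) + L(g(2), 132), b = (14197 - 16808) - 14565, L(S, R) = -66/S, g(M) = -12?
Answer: 138162544/18754999 ≈ 7.3667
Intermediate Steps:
b = -17176 (b = -2611 - 14565 = -17176)
j = 7503/2 (j = 3 + ((-50*(-76) - 57) - 66/(-12)) = 3 + ((3800 - 57) - 66*(-1/12)) = 3 + (3743 + 11/2) = 3 + 7497/2 = 7503/2 ≈ 3751.5)
24772/j + b/(-22497) = 24772/(7503/2) - 17176/(-22497) = 24772*(2/7503) - 17176*(-1/22497) = 49544/7503 + 17176/22497 = 138162544/18754999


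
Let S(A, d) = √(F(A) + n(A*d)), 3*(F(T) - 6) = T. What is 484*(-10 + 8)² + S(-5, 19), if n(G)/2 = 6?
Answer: 1936 + 7*√3/3 ≈ 1940.0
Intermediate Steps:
F(T) = 6 + T/3
n(G) = 12 (n(G) = 2*6 = 12)
S(A, d) = √(18 + A/3) (S(A, d) = √((6 + A/3) + 12) = √(18 + A/3))
484*(-10 + 8)² + S(-5, 19) = 484*(-10 + 8)² + √(162 + 3*(-5))/3 = 484*(-2)² + √(162 - 15)/3 = 484*4 + √147/3 = 1936 + (7*√3)/3 = 1936 + 7*√3/3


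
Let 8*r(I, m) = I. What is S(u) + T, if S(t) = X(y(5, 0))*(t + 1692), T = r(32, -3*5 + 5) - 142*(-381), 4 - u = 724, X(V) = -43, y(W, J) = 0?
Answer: 12310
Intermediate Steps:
u = -720 (u = 4 - 1*724 = 4 - 724 = -720)
r(I, m) = I/8
T = 54106 (T = (⅛)*32 - 142*(-381) = 4 + 54102 = 54106)
S(t) = -72756 - 43*t (S(t) = -43*(t + 1692) = -43*(1692 + t) = -72756 - 43*t)
S(u) + T = (-72756 - 43*(-720)) + 54106 = (-72756 + 30960) + 54106 = -41796 + 54106 = 12310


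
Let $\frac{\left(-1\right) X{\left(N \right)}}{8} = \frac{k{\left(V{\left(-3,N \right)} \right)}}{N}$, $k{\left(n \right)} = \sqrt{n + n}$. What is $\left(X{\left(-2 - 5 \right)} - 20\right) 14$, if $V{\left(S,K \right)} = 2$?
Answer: $-248$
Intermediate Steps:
$k{\left(n \right)} = \sqrt{2} \sqrt{n}$ ($k{\left(n \right)} = \sqrt{2 n} = \sqrt{2} \sqrt{n}$)
$X{\left(N \right)} = - \frac{16}{N}$ ($X{\left(N \right)} = - 8 \frac{\sqrt{2} \sqrt{2}}{N} = - 8 \frac{2}{N} = - \frac{16}{N}$)
$\left(X{\left(-2 - 5 \right)} - 20\right) 14 = \left(- \frac{16}{-2 - 5} - 20\right) 14 = \left(- \frac{16}{-7} - 20\right) 14 = \left(\left(-16\right) \left(- \frac{1}{7}\right) - 20\right) 14 = \left(\frac{16}{7} - 20\right) 14 = \left(- \frac{124}{7}\right) 14 = -248$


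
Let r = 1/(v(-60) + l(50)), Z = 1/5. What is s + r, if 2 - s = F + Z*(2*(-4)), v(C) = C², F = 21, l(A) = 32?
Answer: -315979/18160 ≈ -17.400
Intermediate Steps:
Z = ⅕ ≈ 0.20000
r = 1/3632 (r = 1/((-60)² + 32) = 1/(3600 + 32) = 1/3632 ≈ 0.00027533)
s = -87/5 (s = 2 - (21 + (2*(-4))/5) = 2 - (21 + (⅕)*(-8)) = 2 - (21 - 8/5) = 2 - 1*97/5 = 2 - 97/5 = -87/5 ≈ -17.400)
s + r = -87/5 + 1/3632 = -315979/18160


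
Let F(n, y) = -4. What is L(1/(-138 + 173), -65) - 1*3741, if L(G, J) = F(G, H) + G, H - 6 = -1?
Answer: -131074/35 ≈ -3745.0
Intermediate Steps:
H = 5 (H = 6 - 1 = 5)
L(G, J) = -4 + G
L(1/(-138 + 173), -65) - 1*3741 = (-4 + 1/(-138 + 173)) - 1*3741 = (-4 + 1/35) - 3741 = -139/35 - 3741 = -131074/35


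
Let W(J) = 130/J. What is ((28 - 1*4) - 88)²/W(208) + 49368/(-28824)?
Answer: 39344083/6005 ≈ 6551.9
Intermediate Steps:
((28 - 1*4) - 88)²/W(208) + 49368/(-28824) = ((28 - 1*4) - 88)²/((130/208)) + 49368/(-28824) = ((28 - 4) - 88)²/((130*(1/208))) + 49368*(-1/28824) = (24 - 88)²/(5/8) - 2057/1201 = (-64)²*(8/5) - 2057/1201 = 4096*(8/5) - 2057/1201 = 32768/5 - 2057/1201 = 39344083/6005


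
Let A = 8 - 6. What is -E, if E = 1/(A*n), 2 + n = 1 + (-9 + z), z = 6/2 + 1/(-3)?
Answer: 3/44 ≈ 0.068182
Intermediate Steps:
z = 8/3 (z = 6*(1/2) + 1*(-1/3) = 3 - 1/3 = 8/3 ≈ 2.6667)
A = 2
n = -22/3 (n = -2 + (1 + (-9 + 8/3)) = -2 + (1 - 19/3) = -2 - 16/3 = -22/3 ≈ -7.3333)
E = -3/44 (E = 1/(2*(-22/3)) = 1/(-44/3) = -3/44 ≈ -0.068182)
-E = -1*(-3/44) = 3/44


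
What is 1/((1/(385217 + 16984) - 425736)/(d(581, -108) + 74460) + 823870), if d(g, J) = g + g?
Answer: 30415244022/25058035860960205 ≈ 1.2138e-6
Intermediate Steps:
d(g, J) = 2*g
1/((1/(385217 + 16984) - 425736)/(d(581, -108) + 74460) + 823870) = 1/((1/(385217 + 16984) - 425736)/(2*581 + 74460) + 823870) = 1/((1/402201 - 425736)/(1162 + 74460) + 823870) = 1/((1/402201 - 425736)/75622 + 823870) = 1/(-171231444935/402201*1/75622 + 823870) = 1/(-171231444935/30415244022 + 823870) = 1/(25058035860960205/30415244022) = 30415244022/25058035860960205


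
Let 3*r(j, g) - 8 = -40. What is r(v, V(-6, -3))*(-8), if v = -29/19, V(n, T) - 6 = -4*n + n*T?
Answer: 256/3 ≈ 85.333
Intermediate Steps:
V(n, T) = 6 - 4*n + T*n (V(n, T) = 6 + (-4*n + n*T) = 6 + (-4*n + T*n) = 6 - 4*n + T*n)
v = -29/19 (v = -29*1/19 = -29/19 ≈ -1.5263)
r(j, g) = -32/3 (r(j, g) = 8/3 + (⅓)*(-40) = 8/3 - 40/3 = -32/3)
r(v, V(-6, -3))*(-8) = -32/3*(-8) = 256/3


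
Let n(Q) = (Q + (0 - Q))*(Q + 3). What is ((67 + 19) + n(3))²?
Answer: 7396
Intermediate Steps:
n(Q) = 0 (n(Q) = (Q - Q)*(3 + Q) = 0*(3 + Q) = 0)
((67 + 19) + n(3))² = ((67 + 19) + 0)² = (86 + 0)² = 86² = 7396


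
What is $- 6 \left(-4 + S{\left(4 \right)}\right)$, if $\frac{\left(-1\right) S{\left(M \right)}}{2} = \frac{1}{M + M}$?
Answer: $\frac{51}{2} \approx 25.5$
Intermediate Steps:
$S{\left(M \right)} = - \frac{1}{M}$ ($S{\left(M \right)} = - \frac{2}{M + M} = - \frac{2}{2 M} = - 2 \frac{1}{2 M} = - \frac{1}{M}$)
$- 6 \left(-4 + S{\left(4 \right)}\right) = - 6 \left(-4 - \frac{1}{4}\right) = \left(-6\right) \left(- \frac{17}{4}\right) = \frac{51}{2}$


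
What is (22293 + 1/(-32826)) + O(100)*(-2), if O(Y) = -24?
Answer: 733365665/32826 ≈ 22341.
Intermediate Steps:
(22293 + 1/(-32826)) + O(100)*(-2) = (22293 + 1/(-32826)) - 24*(-2) = (22293 - 1/32826) + 48 = 731790017/32826 + 48 = 733365665/32826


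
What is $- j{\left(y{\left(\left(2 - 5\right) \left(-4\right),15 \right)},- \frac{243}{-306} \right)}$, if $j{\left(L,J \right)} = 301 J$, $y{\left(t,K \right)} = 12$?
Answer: $- \frac{8127}{34} \approx -239.03$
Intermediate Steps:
$- j{\left(y{\left(\left(2 - 5\right) \left(-4\right),15 \right)},- \frac{243}{-306} \right)} = - 301 \left(- \frac{243}{-306}\right) = - 301 \left(\left(-243\right) \left(- \frac{1}{306}\right)\right) = - \frac{301 \cdot 27}{34} = \left(-1\right) \frac{8127}{34} = - \frac{8127}{34}$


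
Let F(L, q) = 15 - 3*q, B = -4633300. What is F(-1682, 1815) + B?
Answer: -4638730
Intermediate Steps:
F(-1682, 1815) + B = (15 - 3*1815) - 4633300 = (15 - 5445) - 4633300 = -5430 - 4633300 = -4638730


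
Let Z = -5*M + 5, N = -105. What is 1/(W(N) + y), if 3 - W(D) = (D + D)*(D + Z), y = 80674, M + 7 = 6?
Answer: 1/60727 ≈ 1.6467e-5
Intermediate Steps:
M = -1 (M = -7 + 6 = -1)
Z = 10 (Z = -5*(-1) + 5 = 5 + 5 = 10)
W(D) = 3 - 2*D*(10 + D) (W(D) = 3 - (D + D)*(D + 10) = 3 - 2*D*(10 + D))
1/(W(N) + y) = 1/((3 - 20*(-105) - 2*(-105)**2) + 80674) = 1/((3 + 2100 - 2*11025) + 80674) = 1/((3 + 2100 - 22050) + 80674) = 1/(-19947 + 80674) = 1/60727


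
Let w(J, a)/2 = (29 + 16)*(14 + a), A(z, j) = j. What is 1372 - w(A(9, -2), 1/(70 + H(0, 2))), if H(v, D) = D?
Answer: 443/4 ≈ 110.75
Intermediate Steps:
w(J, a) = 1260 + 90*a (w(J, a) = 2*((29 + 16)*(14 + a)) = 2*(45*(14 + a)) = 2*(630 + 45*a) = 1260 + 90*a)
1372 - w(A(9, -2), 1/(70 + H(0, 2))) = 1372 - (1260 + 90/(70 + 2)) = 1372 - (1260 + 90/72) = 1372 - (1260 + 90*(1/72)) = 1372 - (1260 + 5/4) = 1372 - 1*5045/4 = 1372 - 5045/4 = 443/4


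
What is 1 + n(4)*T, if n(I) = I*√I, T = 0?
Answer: 1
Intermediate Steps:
n(I) = I^(3/2)
1 + n(4)*T = 1 + 4^(3/2)*0 = 1 + 8*0 = 1 + 0 = 1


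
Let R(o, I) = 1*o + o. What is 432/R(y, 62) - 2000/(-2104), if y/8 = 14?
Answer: 10601/3682 ≈ 2.8791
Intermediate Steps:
y = 112 (y = 8*14 = 112)
R(o, I) = 2*o (R(o, I) = o + o = 2*o)
432/R(y, 62) - 2000/(-2104) = 432/((2*112)) - 2000/(-2104) = 432/224 - 2000*(-1/2104) = 432*(1/224) + 250/263 = 27/14 + 250/263 = 10601/3682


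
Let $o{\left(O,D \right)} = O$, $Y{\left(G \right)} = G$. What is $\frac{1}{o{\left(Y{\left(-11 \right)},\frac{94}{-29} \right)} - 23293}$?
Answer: $- \frac{1}{23304} \approx -4.2911 \cdot 10^{-5}$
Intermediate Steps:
$\frac{1}{o{\left(Y{\left(-11 \right)},\frac{94}{-29} \right)} - 23293} = \frac{1}{-11 - 23293} = \frac{1}{-23304} = - \frac{1}{23304}$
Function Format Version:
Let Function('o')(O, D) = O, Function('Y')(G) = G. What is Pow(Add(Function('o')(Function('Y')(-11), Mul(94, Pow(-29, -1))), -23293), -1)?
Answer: Rational(-1, 23304) ≈ -4.2911e-5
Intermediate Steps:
Pow(Add(Function('o')(Function('Y')(-11), Mul(94, Pow(-29, -1))), -23293), -1) = Pow(Add(-11, -23293), -1) = Pow(-23304, -1) = Rational(-1, 23304)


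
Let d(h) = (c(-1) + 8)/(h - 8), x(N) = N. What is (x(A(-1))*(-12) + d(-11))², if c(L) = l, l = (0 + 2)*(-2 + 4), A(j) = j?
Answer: 46656/361 ≈ 129.24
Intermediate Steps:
l = 4 (l = 2*2 = 4)
c(L) = 4
d(h) = 12/(-8 + h) (d(h) = (4 + 8)/(h - 8) = 12/(-8 + h))
(x(A(-1))*(-12) + d(-11))² = (-1*(-12) + 12/(-8 - 11))² = (12 + 12/(-19))² = (12 + 12*(-1/19))² = (12 - 12/19)² = (216/19)² = 46656/361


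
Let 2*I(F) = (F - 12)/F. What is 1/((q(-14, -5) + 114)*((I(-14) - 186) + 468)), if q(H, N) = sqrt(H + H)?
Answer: 399/12897016 - 7*I*sqrt(7)/12897016 ≈ 3.0937e-5 - 1.436e-6*I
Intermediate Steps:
q(H, N) = sqrt(2)*sqrt(H) (q(H, N) = sqrt(2*H) = sqrt(2)*sqrt(H))
I(F) = (-12 + F)/(2*F) (I(F) = ((F - 12)/F)/2 = ((-12 + F)/F)/2 = (-12 + F)/(2*F))
1/((q(-14, -5) + 114)*((I(-14) - 186) + 468)) = 1/((sqrt(2)*sqrt(-14) + 114)*(((1/2)*(-12 - 14)/(-14) - 186) + 468)) = 1/((sqrt(2)*(I*sqrt(14)) + 114)*(((1/2)*(-1/14)*(-26) - 186) + 468)) = 1/((2*I*sqrt(7) + 114)*((13/14 - 186) + 468)) = 1/((114 + 2*I*sqrt(7))*(-2591/14 + 468)) = 1/((114 + 2*I*sqrt(7))*(3961/14)) = 1/(225777/7 + 3961*I*sqrt(7)/7)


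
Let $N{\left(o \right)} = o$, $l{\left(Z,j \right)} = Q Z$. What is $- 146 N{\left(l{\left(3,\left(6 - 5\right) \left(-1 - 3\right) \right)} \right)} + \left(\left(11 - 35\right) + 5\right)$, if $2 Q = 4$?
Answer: $-895$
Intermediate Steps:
$Q = 2$ ($Q = \frac{1}{2} \cdot 4 = 2$)
$l{\left(Z,j \right)} = 2 Z$
$- 146 N{\left(l{\left(3,\left(6 - 5\right) \left(-1 - 3\right) \right)} \right)} + \left(\left(11 - 35\right) + 5\right) = - 146 \cdot 2 \cdot 3 + \left(\left(11 - 35\right) + 5\right) = \left(-146\right) 6 + \left(-24 + 5\right) = -876 - 19 = -895$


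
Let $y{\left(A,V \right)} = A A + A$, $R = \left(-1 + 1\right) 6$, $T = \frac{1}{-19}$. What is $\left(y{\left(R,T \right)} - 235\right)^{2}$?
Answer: $55225$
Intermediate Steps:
$T = - \frac{1}{19} \approx -0.052632$
$R = 0$ ($R = 0 \cdot 6 = 0$)
$y{\left(A,V \right)} = A + A^{2}$ ($y{\left(A,V \right)} = A^{2} + A = A + A^{2}$)
$\left(y{\left(R,T \right)} - 235\right)^{2} = \left(0 \left(1 + 0\right) - 235\right)^{2} = \left(0 \cdot 1 - 235\right)^{2} = \left(0 - 235\right)^{2} = \left(-235\right)^{2} = 55225$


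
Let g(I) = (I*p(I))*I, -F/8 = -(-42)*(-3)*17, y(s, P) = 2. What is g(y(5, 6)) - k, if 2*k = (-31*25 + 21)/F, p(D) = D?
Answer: 137465/17136 ≈ 8.0220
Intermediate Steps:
F = 17136 (F = -8*(-(-42)*(-3))*17 = -8*(-14*9)*17 = -(-1008)*17 = -8*(-2142) = 17136)
g(I) = I**3 (g(I) = (I*I)*I = I**2*I = I**3)
k = -377/17136 (k = ((-31*25 + 21)/17136)/2 = ((-775 + 21)*(1/17136))/2 = (-754*1/17136)/2 = (1/2)*(-377/8568) = -377/17136 ≈ -0.022000)
g(y(5, 6)) - k = 2**3 - 1*(-377/17136) = 8 + 377/17136 = 137465/17136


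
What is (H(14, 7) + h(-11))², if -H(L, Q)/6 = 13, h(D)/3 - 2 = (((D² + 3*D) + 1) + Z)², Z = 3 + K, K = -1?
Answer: 613602441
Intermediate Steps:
Z = 2 (Z = 3 - 1 = 2)
h(D) = 6 + 3*(3 + D² + 3*D)² (h(D) = 6 + 3*(((D² + 3*D) + 1) + 2)² = 6 + 3*((1 + D² + 3*D) + 2)² = 6 + 3*(3 + D² + 3*D)²)
H(L, Q) = -78 (H(L, Q) = -6*13 = -78)
(H(14, 7) + h(-11))² = (-78 + (6 + 3*(3 + (-11)² + 3*(-11))²))² = (-78 + (6 + 3*(3 + 121 - 33)²))² = (-78 + (6 + 3*91²))² = (-78 + (6 + 3*8281))² = (-78 + (6 + 24843))² = (-78 + 24849)² = 24771² = 613602441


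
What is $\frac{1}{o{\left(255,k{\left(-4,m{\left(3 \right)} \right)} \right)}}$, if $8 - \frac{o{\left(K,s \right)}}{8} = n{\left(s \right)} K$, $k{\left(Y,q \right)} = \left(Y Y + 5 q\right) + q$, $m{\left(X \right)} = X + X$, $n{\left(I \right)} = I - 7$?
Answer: $- \frac{1}{91736} \approx -1.0901 \cdot 10^{-5}$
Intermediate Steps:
$n{\left(I \right)} = -7 + I$ ($n{\left(I \right)} = I - 7 = -7 + I$)
$m{\left(X \right)} = 2 X$
$k{\left(Y,q \right)} = Y^{2} + 6 q$ ($k{\left(Y,q \right)} = \left(Y^{2} + 5 q\right) + q = Y^{2} + 6 q$)
$o{\left(K,s \right)} = 64 - 8 K \left(-7 + s\right)$ ($o{\left(K,s \right)} = 64 - 8 \left(-7 + s\right) K = 64 - 8 K \left(-7 + s\right)$)
$\frac{1}{o{\left(255,k{\left(-4,m{\left(3 \right)} \right)} \right)}} = \frac{1}{64 - 2040 \left(-7 + \left(\left(-4\right)^{2} + 6 \cdot 2 \cdot 3\right)\right)} = \frac{1}{64 - 2040 \left(-7 + \left(16 + 6 \cdot 6\right)\right)} = \frac{1}{64 - 2040 \left(-7 + \left(16 + 36\right)\right)} = \frac{1}{64 - 2040 \left(-7 + 52\right)} = \frac{1}{64 - 2040 \cdot 45} = \frac{1}{64 - 91800} = \frac{1}{-91736} = - \frac{1}{91736}$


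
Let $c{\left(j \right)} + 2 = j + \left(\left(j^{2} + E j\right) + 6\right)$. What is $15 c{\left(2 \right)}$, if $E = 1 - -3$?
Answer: $270$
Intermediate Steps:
$E = 4$ ($E = 1 + 3 = 4$)
$c{\left(j \right)} = 4 + j^{2} + 5 j$ ($c{\left(j \right)} = -2 + \left(j + \left(\left(j^{2} + 4 j\right) + 6\right)\right) = -2 + \left(j + \left(6 + j^{2} + 4 j\right)\right) = -2 + \left(6 + j^{2} + 5 j\right) = 4 + j^{2} + 5 j$)
$15 c{\left(2 \right)} = 15 \left(4 + 2^{2} + 5 \cdot 2\right) = 15 \left(4 + 4 + 10\right) = 15 \cdot 18 = 270$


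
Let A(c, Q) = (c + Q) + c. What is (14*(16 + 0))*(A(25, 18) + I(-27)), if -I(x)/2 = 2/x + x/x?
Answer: 400064/27 ≈ 14817.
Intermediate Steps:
I(x) = -2 - 4/x (I(x) = -2*(2/x + x/x) = -2*(2/x + 1) = -2*(1 + 2/x) = -2 - 4/x)
A(c, Q) = Q + 2*c (A(c, Q) = (Q + c) + c = Q + 2*c)
(14*(16 + 0))*(A(25, 18) + I(-27)) = (14*(16 + 0))*((18 + 2*25) + (-2 - 4/(-27))) = (14*16)*((18 + 50) + (-2 - 4*(-1/27))) = 224*(68 + (-2 + 4/27)) = 224*(68 - 50/27) = 224*(1786/27) = 400064/27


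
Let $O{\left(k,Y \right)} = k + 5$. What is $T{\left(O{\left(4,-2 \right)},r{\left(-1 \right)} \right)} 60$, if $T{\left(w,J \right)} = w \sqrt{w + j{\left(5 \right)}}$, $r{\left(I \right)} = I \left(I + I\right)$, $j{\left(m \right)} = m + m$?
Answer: $540 \sqrt{19} \approx 2353.8$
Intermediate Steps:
$j{\left(m \right)} = 2 m$
$O{\left(k,Y \right)} = 5 + k$
$r{\left(I \right)} = 2 I^{2}$ ($r{\left(I \right)} = I 2 I = 2 I^{2}$)
$T{\left(w,J \right)} = w \sqrt{10 + w}$ ($T{\left(w,J \right)} = w \sqrt{w + 2 \cdot 5} = w \sqrt{w + 10} = w \sqrt{10 + w}$)
$T{\left(O{\left(4,-2 \right)},r{\left(-1 \right)} \right)} 60 = \left(5 + 4\right) \sqrt{10 + \left(5 + 4\right)} 60 = 9 \sqrt{10 + 9} \cdot 60 = 9 \sqrt{19} \cdot 60 = 540 \sqrt{19}$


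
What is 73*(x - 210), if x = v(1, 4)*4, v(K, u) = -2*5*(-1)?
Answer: -12410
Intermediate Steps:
v(K, u) = 10 (v(K, u) = -10*(-1) = 10)
x = 40 (x = 10*4 = 40)
73*(x - 210) = 73*(40 - 210) = 73*(-170) = -12410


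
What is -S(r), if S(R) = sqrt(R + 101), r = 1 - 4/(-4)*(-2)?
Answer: -10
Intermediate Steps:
r = -1 (r = 1 - 4*(-1/4)*(-2) = 1 + 1*(-2) = 1 - 2 = -1)
S(R) = sqrt(101 + R)
-S(r) = -sqrt(101 - 1) = -sqrt(100) = -1*10 = -10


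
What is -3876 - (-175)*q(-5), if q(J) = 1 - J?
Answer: -2826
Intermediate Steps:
-3876 - (-175)*q(-5) = -3876 - (-175)*(1 - 1*(-5)) = -3876 - (-175)*(1 + 5) = -3876 - (-175)*6 = -3876 - 1*(-1050) = -3876 + 1050 = -2826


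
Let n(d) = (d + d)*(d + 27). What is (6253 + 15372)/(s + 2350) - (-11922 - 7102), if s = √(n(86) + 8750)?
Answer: 52287324143/2747157 - 21625*√28186/5494314 ≈ 19033.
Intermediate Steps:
n(d) = 2*d*(27 + d) (n(d) = (2*d)*(27 + d) = 2*d*(27 + d))
s = √28186 (s = √(2*86*(27 + 86) + 8750) = √(2*86*113 + 8750) = √(19436 + 8750) = √28186 ≈ 167.89)
(6253 + 15372)/(s + 2350) - (-11922 - 7102) = (6253 + 15372)/(√28186 + 2350) - (-11922 - 7102) = 21625/(2350 + √28186) - 1*(-19024) = 21625/(2350 + √28186) + 19024 = 19024 + 21625/(2350 + √28186)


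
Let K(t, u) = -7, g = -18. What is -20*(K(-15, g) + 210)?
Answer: -4060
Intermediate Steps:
-20*(K(-15, g) + 210) = -20*(-7 + 210) = -20*203 = -4060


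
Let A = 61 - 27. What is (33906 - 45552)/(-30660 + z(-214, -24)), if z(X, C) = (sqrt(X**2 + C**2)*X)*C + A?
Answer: -89167599/305571416159 - 29906928*sqrt(11593)/305571416159 ≈ -0.010830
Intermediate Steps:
A = 34
z(X, C) = 34 + C*X*sqrt(C**2 + X**2) (z(X, C) = (sqrt(X**2 + C**2)*X)*C + 34 = (sqrt(C**2 + X**2)*X)*C + 34 = (X*sqrt(C**2 + X**2))*C + 34 = C*X*sqrt(C**2 + X**2) + 34 = 34 + C*X*sqrt(C**2 + X**2))
(33906 - 45552)/(-30660 + z(-214, -24)) = (33906 - 45552)/(-30660 + (34 - 24*(-214)*sqrt((-24)**2 + (-214)**2))) = -11646/(-30660 + (34 - 24*(-214)*sqrt(576 + 45796))) = -11646/(-30660 + (34 - 24*(-214)*sqrt(46372))) = -11646/(-30660 + (34 - 24*(-214)*2*sqrt(11593))) = -11646/(-30660 + (34 + 10272*sqrt(11593))) = -11646/(-30626 + 10272*sqrt(11593))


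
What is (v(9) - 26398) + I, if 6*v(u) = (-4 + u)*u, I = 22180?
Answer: -8421/2 ≈ -4210.5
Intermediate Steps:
v(u) = u*(-4 + u)/6 (v(u) = ((-4 + u)*u)/6 = (u*(-4 + u))/6 = u*(-4 + u)/6)
(v(9) - 26398) + I = ((⅙)*9*(-4 + 9) - 26398) + 22180 = ((⅙)*9*5 - 26398) + 22180 = (15/2 - 26398) + 22180 = -52781/2 + 22180 = -8421/2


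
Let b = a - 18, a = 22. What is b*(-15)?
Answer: -60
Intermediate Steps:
b = 4 (b = 22 - 18 = 4)
b*(-15) = 4*(-15) = -60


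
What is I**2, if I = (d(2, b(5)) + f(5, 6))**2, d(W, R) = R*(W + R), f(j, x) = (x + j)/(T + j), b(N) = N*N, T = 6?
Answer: 208827064576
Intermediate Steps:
b(N) = N**2
f(j, x) = (j + x)/(6 + j) (f(j, x) = (x + j)/(6 + j) = (j + x)/(6 + j))
d(W, R) = R*(R + W)
I = 456976 (I = (5**2*(5**2 + 2) + (5 + 6)/(6 + 5))**2 = (25*(25 + 2) + 11/11)**2 = (25*27 + (1/11)*11)**2 = (675 + 1)**2 = 676**2 = 456976)
I**2 = 456976**2 = 208827064576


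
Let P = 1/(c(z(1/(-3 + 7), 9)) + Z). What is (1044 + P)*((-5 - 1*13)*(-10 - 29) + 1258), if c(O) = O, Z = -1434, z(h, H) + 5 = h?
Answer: 2355220672/1151 ≈ 2.0462e+6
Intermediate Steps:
z(h, H) = -5 + h
P = -4/5755 (P = 1/((-5 + 1/(-3 + 7)) - 1434) = 1/((-5 + 1/4) - 1434) = 1/(-19/4 - 1434) = 1/(-5755/4) = -4/5755 ≈ -0.00069505)
(1044 + P)*((-5 - 1*13)*(-10 - 29) + 1258) = (1044 - 4/5755)*((-5 - 1*13)*(-10 - 29) + 1258) = 6008216*((-5 - 13)*(-39) + 1258)/5755 = 6008216*(-18*(-39) + 1258)/5755 = 6008216*(702 + 1258)/5755 = (6008216/5755)*1960 = 2355220672/1151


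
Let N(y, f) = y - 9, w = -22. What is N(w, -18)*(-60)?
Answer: 1860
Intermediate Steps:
N(y, f) = -9 + y
N(w, -18)*(-60) = (-9 - 22)*(-60) = -31*(-60) = 1860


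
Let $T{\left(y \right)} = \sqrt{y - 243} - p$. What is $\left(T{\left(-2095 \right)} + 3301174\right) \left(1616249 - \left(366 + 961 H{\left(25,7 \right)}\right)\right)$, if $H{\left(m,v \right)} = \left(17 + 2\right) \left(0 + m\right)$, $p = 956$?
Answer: $3826299150944 + 1159408 i \sqrt{2338} \approx 3.8263 \cdot 10^{12} + 5.6061 \cdot 10^{7} i$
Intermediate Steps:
$H{\left(m,v \right)} = 19 m$
$T{\left(y \right)} = -956 + \sqrt{-243 + y}$ ($T{\left(y \right)} = \sqrt{y - 243} - 956 = \sqrt{-243 + y} - 956 = -956 + \sqrt{-243 + y}$)
$\left(T{\left(-2095 \right)} + 3301174\right) \left(1616249 - \left(366 + 961 H{\left(25,7 \right)}\right)\right) = \left(\left(-956 + \sqrt{-243 - 2095}\right) + 3301174\right) \left(1616249 - \left(366 + 961 \cdot 19 \cdot 25\right)\right) = \left(\left(-956 + \sqrt{-2338}\right) + 3301174\right) \left(1616249 - 456841\right) = \left(\left(-956 + i \sqrt{2338}\right) + 3301174\right) \left(1616249 - 456841\right) = \left(3300218 + i \sqrt{2338}\right) \left(1616249 - 456841\right) = \left(3300218 + i \sqrt{2338}\right) 1159408 = 3826299150944 + 1159408 i \sqrt{2338}$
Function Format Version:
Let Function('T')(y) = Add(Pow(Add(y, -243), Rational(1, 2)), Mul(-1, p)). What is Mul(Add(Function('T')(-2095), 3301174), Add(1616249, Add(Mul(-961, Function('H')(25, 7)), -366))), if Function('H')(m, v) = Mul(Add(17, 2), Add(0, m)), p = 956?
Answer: Add(3826299150944, Mul(1159408, I, Pow(2338, Rational(1, 2)))) ≈ Add(3.8263e+12, Mul(5.6061e+7, I))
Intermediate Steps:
Function('H')(m, v) = Mul(19, m)
Function('T')(y) = Add(-956, Pow(Add(-243, y), Rational(1, 2))) (Function('T')(y) = Add(Pow(Add(y, -243), Rational(1, 2)), Mul(-1, 956)) = Add(Pow(Add(-243, y), Rational(1, 2)), -956) = Add(-956, Pow(Add(-243, y), Rational(1, 2))))
Mul(Add(Function('T')(-2095), 3301174), Add(1616249, Add(Mul(-961, Function('H')(25, 7)), -366))) = Mul(Add(Add(-956, Pow(Add(-243, -2095), Rational(1, 2))), 3301174), Add(1616249, Add(Mul(-961, Mul(19, 25)), -366))) = Mul(Add(Add(-956, Pow(-2338, Rational(1, 2))), 3301174), Add(1616249, Add(Mul(-961, 475), -366))) = Mul(Add(Add(-956, Mul(I, Pow(2338, Rational(1, 2)))), 3301174), Add(1616249, Add(-456475, -366))) = Mul(Add(3300218, Mul(I, Pow(2338, Rational(1, 2)))), Add(1616249, -456841)) = Mul(Add(3300218, Mul(I, Pow(2338, Rational(1, 2)))), 1159408) = Add(3826299150944, Mul(1159408, I, Pow(2338, Rational(1, 2))))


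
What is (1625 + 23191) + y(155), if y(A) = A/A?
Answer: 24817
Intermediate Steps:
y(A) = 1
(1625 + 23191) + y(155) = (1625 + 23191) + 1 = 24816 + 1 = 24817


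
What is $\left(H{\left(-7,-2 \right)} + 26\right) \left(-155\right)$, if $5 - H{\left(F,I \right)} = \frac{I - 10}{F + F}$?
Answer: $- \frac{32705}{7} \approx -4672.1$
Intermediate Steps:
$H{\left(F,I \right)} = 5 - \frac{-10 + I}{2 F}$ ($H{\left(F,I \right)} = 5 - \frac{I - 10}{F + F} = 5 - \frac{-10 + I}{2 F}$)
$\left(H{\left(-7,-2 \right)} + 26\right) \left(-155\right) = \left(\frac{10 - -2 + 10 \left(-7\right)}{2 \left(-7\right)} + 26\right) \left(-155\right) = \left(\frac{1}{2} \left(- \frac{1}{7}\right) \left(10 + 2 - 70\right) + 26\right) \left(-155\right) = \left(\frac{1}{2} \left(- \frac{1}{7}\right) \left(-58\right) + 26\right) \left(-155\right) = \left(\frac{29}{7} + 26\right) \left(-155\right) = \frac{211}{7} \left(-155\right) = - \frac{32705}{7}$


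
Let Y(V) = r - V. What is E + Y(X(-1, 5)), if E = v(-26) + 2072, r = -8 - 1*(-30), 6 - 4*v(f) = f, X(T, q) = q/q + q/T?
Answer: 2106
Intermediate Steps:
X(T, q) = 1 + q/T
v(f) = 3/2 - f/4
r = 22 (r = -8 + 30 = 22)
Y(V) = 22 - V
E = 2080 (E = (3/2 - ¼*(-26)) + 2072 = (3/2 + 13/2) + 2072 = 8 + 2072 = 2080)
E + Y(X(-1, 5)) = 2080 + (22 - (-1 + 5)/(-1)) = 2080 + (22 - (-1)*4) = 2080 + (22 - 1*(-4)) = 2080 + (22 + 4) = 2080 + 26 = 2106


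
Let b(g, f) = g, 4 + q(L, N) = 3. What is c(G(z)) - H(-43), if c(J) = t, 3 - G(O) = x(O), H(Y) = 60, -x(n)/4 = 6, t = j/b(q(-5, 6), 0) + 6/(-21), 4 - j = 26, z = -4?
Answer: -268/7 ≈ -38.286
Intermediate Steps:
q(L, N) = -1 (q(L, N) = -4 + 3 = -1)
j = -22 (j = 4 - 1*26 = 4 - 26 = -22)
t = 152/7 (t = -22/(-1) + 6/(-21) = -22*(-1) + 6*(-1/21) = 22 - 2/7 = 152/7 ≈ 21.714)
x(n) = -24 (x(n) = -4*6 = -24)
G(O) = 27 (G(O) = 3 - 1*(-24) = 3 + 24 = 27)
c(J) = 152/7
c(G(z)) - H(-43) = 152/7 - 1*60 = 152/7 - 60 = -268/7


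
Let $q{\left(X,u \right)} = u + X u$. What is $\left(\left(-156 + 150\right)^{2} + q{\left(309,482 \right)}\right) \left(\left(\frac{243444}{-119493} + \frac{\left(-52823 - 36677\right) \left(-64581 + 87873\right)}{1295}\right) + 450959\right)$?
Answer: $- \frac{1786662197953610576}{10316229} \approx -1.7319 \cdot 10^{11}$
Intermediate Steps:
$\left(\left(-156 + 150\right)^{2} + q{\left(309,482 \right)}\right) \left(\left(\frac{243444}{-119493} + \frac{\left(-52823 - 36677\right) \left(-64581 + 87873\right)}{1295}\right) + 450959\right) = \left(\left(-156 + 150\right)^{2} + 482 \left(1 + 309\right)\right) \left(\left(\frac{243444}{-119493} + \frac{\left(-52823 - 36677\right) \left(-64581 + 87873\right)}{1295}\right) + 450959\right) = \left(\left(-6\right)^{2} + 482 \cdot 310\right) \left(\left(243444 \left(- \frac{1}{119493}\right) + \left(-89500\right) 23292 \cdot \frac{1}{1295}\right) + 450959\right) = \left(36 + 149420\right) \left(\left(- \frac{81148}{39831} - \frac{416926800}{259}\right) + 450959\right) = 149456 \left(\left(- \frac{81148}{39831} - \frac{416926800}{259}\right) + 450959\right) = 149456 \left(- \frac{16606632388132}{10316229} + 450959\right) = 149456 \left(- \frac{11954436074521}{10316229}\right) = - \frac{1786662197953610576}{10316229}$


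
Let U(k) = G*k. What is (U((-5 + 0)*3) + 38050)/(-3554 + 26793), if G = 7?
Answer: 37945/23239 ≈ 1.6328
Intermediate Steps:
U(k) = 7*k
(U((-5 + 0)*3) + 38050)/(-3554 + 26793) = (7*((-5 + 0)*3) + 38050)/(-3554 + 26793) = (7*(-5*3) + 38050)/23239 = (7*(-15) + 38050)*(1/23239) = (-105 + 38050)*(1/23239) = 37945*(1/23239) = 37945/23239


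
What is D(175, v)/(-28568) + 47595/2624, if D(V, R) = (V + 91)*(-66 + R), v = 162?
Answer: 161585937/9370304 ≈ 17.244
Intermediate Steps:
D(V, R) = (-66 + R)*(91 + V) (D(V, R) = (91 + V)*(-66 + R) = (-66 + R)*(91 + V))
D(175, v)/(-28568) + 47595/2624 = (-6006 - 66*175 + 91*162 + 162*175)/(-28568) + 47595/2624 = (-6006 - 11550 + 14742 + 28350)*(-1/28568) + 47595*(1/2624) = 25536*(-1/28568) + 47595/2624 = -3192/3571 + 47595/2624 = 161585937/9370304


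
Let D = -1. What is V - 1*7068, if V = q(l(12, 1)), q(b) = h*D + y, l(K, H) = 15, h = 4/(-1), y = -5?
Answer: -7069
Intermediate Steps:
h = -4 (h = 4*(-1) = -4)
q(b) = -1 (q(b) = -4*(-1) - 5 = 4 - 5 = -1)
V = -1
V - 1*7068 = -1 - 1*7068 = -1 - 7068 = -7069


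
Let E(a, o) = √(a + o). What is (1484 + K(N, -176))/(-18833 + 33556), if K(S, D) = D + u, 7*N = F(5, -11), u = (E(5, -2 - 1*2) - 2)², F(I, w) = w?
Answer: 1309/14723 ≈ 0.088909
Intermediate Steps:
u = 1 (u = (√(5 + (-2 - 1*2)) - 2)² = (√(5 + (-2 - 2)) - 2)² = (√(5 - 4) - 2)² = (√1 - 2)² = (1 - 2)² = (-1)² = 1)
N = -11/7 (N = (⅐)*(-11) = -11/7 ≈ -1.5714)
K(S, D) = 1 + D (K(S, D) = D + 1 = 1 + D)
(1484 + K(N, -176))/(-18833 + 33556) = (1484 + (1 - 176))/(-18833 + 33556) = (1484 - 175)/14723 = 1309*(1/14723) = 1309/14723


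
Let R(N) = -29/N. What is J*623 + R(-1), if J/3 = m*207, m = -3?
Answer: -1160620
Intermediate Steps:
J = -1863 (J = 3*(-3*207) = 3*(-621) = -1863)
J*623 + R(-1) = -1863*623 - 29/(-1) = -1160649 - 29*(-1) = -1160649 + 29 = -1160620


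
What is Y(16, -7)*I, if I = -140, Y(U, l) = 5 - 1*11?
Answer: 840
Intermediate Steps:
Y(U, l) = -6 (Y(U, l) = 5 - 11 = -6)
Y(16, -7)*I = -6*(-140) = 840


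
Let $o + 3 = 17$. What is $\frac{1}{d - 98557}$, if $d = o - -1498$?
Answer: $- \frac{1}{97045} \approx -1.0305 \cdot 10^{-5}$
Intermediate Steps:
$o = 14$ ($o = -3 + 17 = 14$)
$d = 1512$ ($d = 14 - -1498 = 14 + 1498 = 1512$)
$\frac{1}{d - 98557} = \frac{1}{1512 - 98557} = \frac{1}{-97045} = - \frac{1}{97045}$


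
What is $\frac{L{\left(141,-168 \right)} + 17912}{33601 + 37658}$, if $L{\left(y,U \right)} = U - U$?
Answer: $\frac{17912}{71259} \approx 0.25136$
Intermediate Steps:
$L{\left(y,U \right)} = 0$
$\frac{L{\left(141,-168 \right)} + 17912}{33601 + 37658} = \frac{0 + 17912}{33601 + 37658} = \frac{17912}{71259}$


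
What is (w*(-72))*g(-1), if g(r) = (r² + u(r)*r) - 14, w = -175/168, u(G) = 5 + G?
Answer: -1275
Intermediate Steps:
w = -25/24 (w = -175*1/168 = -25/24 ≈ -1.0417)
g(r) = -14 + r² + r*(5 + r) (g(r) = (r² + (5 + r)*r) - 14 = (r² + r*(5 + r)) - 14 = -14 + r² + r*(5 + r))
(w*(-72))*g(-1) = (-25/24*(-72))*(-14 + (-1)² - (5 - 1)) = 75*(-14 + 1 - 1*4) = 75*(-14 + 1 - 4) = 75*(-17) = -1275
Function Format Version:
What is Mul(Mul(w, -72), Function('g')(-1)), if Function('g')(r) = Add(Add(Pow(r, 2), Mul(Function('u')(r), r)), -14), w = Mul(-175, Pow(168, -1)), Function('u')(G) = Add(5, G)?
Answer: -1275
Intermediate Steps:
w = Rational(-25, 24) (w = Mul(-175, Rational(1, 168)) = Rational(-25, 24) ≈ -1.0417)
Function('g')(r) = Add(-14, Pow(r, 2), Mul(r, Add(5, r))) (Function('g')(r) = Add(Add(Pow(r, 2), Mul(Add(5, r), r)), -14) = Add(Add(Pow(r, 2), Mul(r, Add(5, r))), -14) = Add(-14, Pow(r, 2), Mul(r, Add(5, r))))
Mul(Mul(w, -72), Function('g')(-1)) = Mul(Mul(Rational(-25, 24), -72), Add(-14, Pow(-1, 2), Mul(-1, Add(5, -1)))) = Mul(75, Add(-14, 1, Mul(-1, 4))) = Mul(75, Add(-14, 1, -4)) = Mul(75, -17) = -1275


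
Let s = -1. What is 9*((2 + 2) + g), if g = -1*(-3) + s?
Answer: 54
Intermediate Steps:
g = 2 (g = -1*(-3) - 1 = 3 - 1 = 2)
9*((2 + 2) + g) = 9*((2 + 2) + 2) = 9*(4 + 2) = 9*6 = 54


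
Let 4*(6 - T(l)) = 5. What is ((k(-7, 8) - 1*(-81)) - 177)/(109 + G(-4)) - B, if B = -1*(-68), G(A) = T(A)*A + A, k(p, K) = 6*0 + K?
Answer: -2968/43 ≈ -69.023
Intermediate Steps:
T(l) = 19/4 (T(l) = 6 - ¼*5 = 6 - 5/4 = 19/4)
k(p, K) = K (k(p, K) = 0 + K = K)
G(A) = 23*A/4 (G(A) = 19*A/4 + A = 23*A/4)
B = 68
((k(-7, 8) - 1*(-81)) - 177)/(109 + G(-4)) - B = ((8 - 1*(-81)) - 177)/(109 + (23/4)*(-4)) - 1*68 = ((8 + 81) - 177)/(109 - 23) - 68 = (89 - 177)/86 - 68 = -88*1/86 - 68 = -44/43 - 68 = -2968/43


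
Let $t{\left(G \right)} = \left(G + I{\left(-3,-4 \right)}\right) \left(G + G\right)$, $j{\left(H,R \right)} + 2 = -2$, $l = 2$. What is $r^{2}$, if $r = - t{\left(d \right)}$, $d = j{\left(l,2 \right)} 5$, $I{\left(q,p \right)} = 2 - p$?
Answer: $313600$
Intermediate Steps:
$j{\left(H,R \right)} = -4$ ($j{\left(H,R \right)} = -2 - 2 = -4$)
$d = -20$ ($d = \left(-4\right) 5 = -20$)
$t{\left(G \right)} = 2 G \left(6 + G\right)$ ($t{\left(G \right)} = \left(G + \left(2 - -4\right)\right) \left(G + G\right) = \left(G + \left(2 + 4\right)\right) 2 G = \left(G + 6\right) 2 G = \left(6 + G\right) 2 G = 2 G \left(6 + G\right)$)
$r = -560$ ($r = - 2 \left(-20\right) \left(6 - 20\right) = - 2 \left(-20\right) \left(-14\right) = \left(-1\right) 560 = -560$)
$r^{2} = \left(-560\right)^{2} = 313600$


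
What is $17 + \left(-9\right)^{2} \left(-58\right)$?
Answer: $-4681$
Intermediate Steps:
$17 + \left(-9\right)^{2} \left(-58\right) = 17 + 81 \left(-58\right) = 17 - 4698 = -4681$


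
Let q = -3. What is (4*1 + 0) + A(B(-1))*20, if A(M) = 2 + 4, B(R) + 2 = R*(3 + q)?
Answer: 124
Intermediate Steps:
B(R) = -2 (B(R) = -2 + R*(3 - 3) = -2 + R*0 = -2 + 0 = -2)
A(M) = 6
(4*1 + 0) + A(B(-1))*20 = (4*1 + 0) + 6*20 = (4 + 0) + 120 = 4 + 120 = 124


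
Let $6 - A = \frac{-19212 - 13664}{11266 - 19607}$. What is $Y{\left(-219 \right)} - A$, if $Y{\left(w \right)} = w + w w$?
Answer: $\frac{398198852}{8341} \approx 47740.0$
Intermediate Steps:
$Y{\left(w \right)} = w + w^{2}$
$A = \frac{17170}{8341}$ ($A = 6 - \frac{-19212 - 13664}{11266 - 19607} = 6 - \frac{-19212 - 13664}{-8341} = 6 - \left(-19212 - 13664\right) \left(- \frac{1}{8341}\right) = 6 - \left(-32876\right) \left(- \frac{1}{8341}\right) = 6 - \frac{32876}{8341} = \frac{17170}{8341} \approx 2.0585$)
$Y{\left(-219 \right)} - A = - 219 \left(1 - 219\right) - \frac{17170}{8341} = \left(-219\right) \left(-218\right) - \frac{17170}{8341} = 47742 - \frac{17170}{8341} = \frac{398198852}{8341}$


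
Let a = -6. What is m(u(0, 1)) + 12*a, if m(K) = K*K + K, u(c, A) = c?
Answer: -72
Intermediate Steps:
m(K) = K + K**2 (m(K) = K**2 + K = K + K**2)
m(u(0, 1)) + 12*a = 0*(1 + 0) + 12*(-6) = 0*1 - 72 = 0 - 72 = -72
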